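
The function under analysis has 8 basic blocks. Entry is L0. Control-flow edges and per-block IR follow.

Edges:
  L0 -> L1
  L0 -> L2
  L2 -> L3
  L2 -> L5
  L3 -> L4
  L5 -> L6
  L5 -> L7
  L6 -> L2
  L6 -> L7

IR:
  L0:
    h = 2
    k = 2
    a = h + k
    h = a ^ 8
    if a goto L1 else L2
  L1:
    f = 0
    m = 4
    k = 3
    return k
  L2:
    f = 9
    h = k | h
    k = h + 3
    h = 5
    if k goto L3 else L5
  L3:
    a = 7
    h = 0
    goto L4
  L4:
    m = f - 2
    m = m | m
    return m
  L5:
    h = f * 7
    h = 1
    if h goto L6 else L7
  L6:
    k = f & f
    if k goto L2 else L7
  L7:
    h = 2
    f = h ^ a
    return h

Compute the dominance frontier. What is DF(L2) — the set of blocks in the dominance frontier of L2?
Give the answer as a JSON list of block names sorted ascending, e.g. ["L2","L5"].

Answer: ["L2"]

Working:
idom tree: L1←L0 L2←L0 L3←L2 L4←L3 L5←L2 L6←L5 L7←L5
Join-block Dom:
  L2: preds {L0,L6}: {L0} ∩ {L0,L2,L5,L6} = {L0}; idom=L0
  L7: preds {L5,L6}: {L0,L2,L5} ∩ {L0,L2,L5,L6} = {L0,L2,L5}; idom=L5

DF walk-up:
  join L2 pred L0: · stop@L0
  join L2 pred L6: L6→L5→L2 stop@L0
  join L7 pred L5: · stop@L5
  join L7 pred L6: L6 stop@L5
  DF(L0)=∅
  DF(L1)=∅
  DF(L2)={L2}
  DF(L3)=∅
  DF(L4)=∅
  DF(L5)={L2}
  DF(L6)={L2,L7}
  DF(L7)=∅

DF(L2) = ["L2"]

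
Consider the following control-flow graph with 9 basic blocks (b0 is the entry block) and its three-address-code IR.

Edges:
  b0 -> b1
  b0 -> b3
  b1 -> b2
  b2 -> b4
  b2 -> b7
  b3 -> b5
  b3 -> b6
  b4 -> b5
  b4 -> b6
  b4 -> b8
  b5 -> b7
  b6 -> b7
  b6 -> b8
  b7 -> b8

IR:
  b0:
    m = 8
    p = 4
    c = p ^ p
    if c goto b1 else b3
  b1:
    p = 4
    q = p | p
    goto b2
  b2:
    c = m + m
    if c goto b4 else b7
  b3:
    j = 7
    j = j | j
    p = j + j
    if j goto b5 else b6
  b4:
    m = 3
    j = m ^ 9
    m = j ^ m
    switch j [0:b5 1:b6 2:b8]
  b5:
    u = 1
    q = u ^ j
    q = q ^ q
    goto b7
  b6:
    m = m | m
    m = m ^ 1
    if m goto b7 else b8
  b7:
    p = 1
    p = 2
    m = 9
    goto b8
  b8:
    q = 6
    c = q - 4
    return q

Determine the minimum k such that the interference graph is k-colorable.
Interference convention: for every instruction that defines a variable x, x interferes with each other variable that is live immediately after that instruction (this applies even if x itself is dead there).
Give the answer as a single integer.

Answer: 3

Working:
Block summaries:
  b0: {c,m,p} / ∅
  b1: {p,q} / ∅
  b2: {c} / {m}
  b3: {j,p} / ∅
  b4: {j,m} / ∅
  b5: {q,u} / {j}
  b6: {m} / {m}
  b7: {m,p} / ∅
  b8: {c,q} / ∅

Backward fixpoint:
  live b0: ∅→{m}
  live b1: {m}→{m}
  live b2: {m}→∅
  live b3: {m}→{j,m}
  live b4: ∅→{j,m}
  live b5: {j}→∅
  live b6: {m}→∅
  live b7: ∅→∅
  live b8: ∅→∅

Interfere edges:
  c↔{m,q}
  j↔{m,p,u}
  m↔{c,j,p,q}
  p↔{j,m}
  q↔{c,m}
  u↔{j}

Registers:
  {c,m,q} pairwise interfere (3-clique) ⇒ χ ≥ 3
  3-colouring: R0={m,u}  R1={c,j}  R2={p,q}
  χ = 3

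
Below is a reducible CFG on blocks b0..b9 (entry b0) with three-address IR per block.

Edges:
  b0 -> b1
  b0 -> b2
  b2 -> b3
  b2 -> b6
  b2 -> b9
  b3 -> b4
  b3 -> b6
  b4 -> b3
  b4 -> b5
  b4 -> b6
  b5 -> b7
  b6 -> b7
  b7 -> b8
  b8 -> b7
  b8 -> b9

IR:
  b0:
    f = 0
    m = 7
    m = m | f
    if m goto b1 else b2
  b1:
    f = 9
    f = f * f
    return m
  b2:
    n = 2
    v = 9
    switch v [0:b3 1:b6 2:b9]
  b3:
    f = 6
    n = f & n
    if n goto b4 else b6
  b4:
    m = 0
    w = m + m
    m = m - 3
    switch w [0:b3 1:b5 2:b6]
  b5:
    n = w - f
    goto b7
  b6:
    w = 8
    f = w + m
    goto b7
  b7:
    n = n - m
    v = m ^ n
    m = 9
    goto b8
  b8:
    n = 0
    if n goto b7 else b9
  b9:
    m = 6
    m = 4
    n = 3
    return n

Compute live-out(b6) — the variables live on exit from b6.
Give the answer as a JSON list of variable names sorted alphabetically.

Per-block:
  b0 def {f,m} use ∅
  b1 def {f} use {m}
  b2 def {n,v} use ∅
  b3 def {f,n} use {n}
  b4 def {m,w} use ∅
  b5 def {n} use {f,w}
  b6 def {f,w} use {m}
  b7 def {m,n,v} use {m,n}
  b8 def {n} use ∅
  b9 def {m,n} use ∅

Liveness:
  b0: in=∅ out={m}
  b1: in={m} out=∅
  b2: in={m} out={m,n}
  b3: in={m,n} out={f,m,n}
  b4: in={f,n} out={f,m,n,w}
  b5: in={f,m,w} out={m,n}
  b6: in={m,n} out={m,n}
  b7: in={m,n} out={m}
  b8: in={m} out={m,n}
  b9: in=∅ out=∅

live-out(b6) = ["m", "n"]

Answer: ["m", "n"]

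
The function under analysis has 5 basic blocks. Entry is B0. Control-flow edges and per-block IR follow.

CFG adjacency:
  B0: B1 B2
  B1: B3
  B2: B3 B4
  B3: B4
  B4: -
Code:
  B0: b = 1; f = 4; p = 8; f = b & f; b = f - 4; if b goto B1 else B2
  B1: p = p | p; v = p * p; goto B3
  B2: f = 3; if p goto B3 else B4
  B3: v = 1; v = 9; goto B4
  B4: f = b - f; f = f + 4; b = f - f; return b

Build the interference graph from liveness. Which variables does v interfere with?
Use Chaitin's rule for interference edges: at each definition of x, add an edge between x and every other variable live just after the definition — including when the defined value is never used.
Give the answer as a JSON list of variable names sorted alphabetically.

Block summaries:
  B0 def {b,f,p} use ∅
  B1 def {p,v} use {p}
  B2 def {f} use {p}
  B3 def {v} use ∅
  B4 def {b,f} use {b,f}

Live sets:
  live B0: ∅→{b,f,p}
  live B1: {b,f,p}→{b,f}
  live B2: {b,p}→{b,f}
  live B3: {b,f}→{b,f}
  live B4: {b,f}→∅

Interfere edges:
  b: {f,p,v}
  f: {b,p,v}
  p: {b,f}
  v: {b,f}

N(v) = ["b", "f"]

Answer: ["b", "f"]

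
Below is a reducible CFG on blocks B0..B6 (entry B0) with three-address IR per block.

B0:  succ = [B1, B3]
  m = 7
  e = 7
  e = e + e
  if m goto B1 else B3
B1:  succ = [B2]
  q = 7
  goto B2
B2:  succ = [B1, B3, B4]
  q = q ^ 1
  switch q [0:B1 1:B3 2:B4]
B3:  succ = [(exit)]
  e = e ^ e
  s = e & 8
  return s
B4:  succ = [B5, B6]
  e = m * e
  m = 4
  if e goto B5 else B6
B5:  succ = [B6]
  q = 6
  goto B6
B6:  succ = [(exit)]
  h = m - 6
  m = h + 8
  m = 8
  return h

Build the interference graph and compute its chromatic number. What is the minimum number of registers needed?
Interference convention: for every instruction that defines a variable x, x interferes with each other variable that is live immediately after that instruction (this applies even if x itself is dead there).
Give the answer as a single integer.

Answer: 3

Derivation:
def/use:
  B0: {e,m} / ∅
  B1: {q} / ∅
  B2: {q} / {q}
  B3: {e,s} / {e}
  B4: {e,m} / {e,m}
  B5: {q} / ∅
  B6: {h,m} / {m}

Live sets:
  B0: in=∅ out={e,m}
  B1: in={e,m} out={e,m,q}
  B2: in={e,m,q} out={e,m}
  B3: in={e} out=∅
  B4: in={e,m} out={m}
  B5: in={m} out={m}
  B6: in={m} out=∅

Interference:
  e↔{m,q}
  h↔{m}
  m↔{e,h,q}
  q↔{e,m}
  s↔∅

Chromatic number:
  clique {e,m,q} ⇒ need ≥ 3
  3-colouring: r0={m,s}  r1={e,h}  r2={q}
  χ = 3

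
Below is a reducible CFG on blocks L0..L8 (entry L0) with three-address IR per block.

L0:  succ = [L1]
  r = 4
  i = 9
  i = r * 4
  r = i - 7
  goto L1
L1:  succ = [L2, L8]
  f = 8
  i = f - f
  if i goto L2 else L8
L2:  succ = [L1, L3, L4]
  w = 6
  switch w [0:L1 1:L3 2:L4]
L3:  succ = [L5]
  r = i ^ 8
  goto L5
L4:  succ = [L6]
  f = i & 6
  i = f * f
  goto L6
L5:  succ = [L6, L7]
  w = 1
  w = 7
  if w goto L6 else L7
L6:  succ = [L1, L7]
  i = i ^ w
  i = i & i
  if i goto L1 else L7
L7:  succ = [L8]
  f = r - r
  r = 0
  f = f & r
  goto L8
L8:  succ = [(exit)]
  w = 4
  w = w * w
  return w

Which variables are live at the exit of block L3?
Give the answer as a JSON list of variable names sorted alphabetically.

Answer: ["i", "r"]

Working:
def/use:
  L0: {i,r} / ∅
  L1: {f,i} / ∅
  L2: {w} / ∅
  L3: {r} / {i}
  L4: {f,i} / {i}
  L5: {w} / ∅
  L6: {i} / {i,w}
  L7: {f,r} / {r}
  L8: {w} / ∅

Live sets:
  L0 li=∅ lo={r}
  L1 li={r} lo={i,r}
  L2 li={i,r} lo={i,r,w}
  L3 li={i} lo={i,r}
  L4 li={i,r,w} lo={i,r,w}
  L5 li={i,r} lo={i,r,w}
  L6 li={i,r,w} lo={r}
  L7 li={r} lo=∅
  L8 li=∅ lo=∅

live-out(L3) = ["i", "r"]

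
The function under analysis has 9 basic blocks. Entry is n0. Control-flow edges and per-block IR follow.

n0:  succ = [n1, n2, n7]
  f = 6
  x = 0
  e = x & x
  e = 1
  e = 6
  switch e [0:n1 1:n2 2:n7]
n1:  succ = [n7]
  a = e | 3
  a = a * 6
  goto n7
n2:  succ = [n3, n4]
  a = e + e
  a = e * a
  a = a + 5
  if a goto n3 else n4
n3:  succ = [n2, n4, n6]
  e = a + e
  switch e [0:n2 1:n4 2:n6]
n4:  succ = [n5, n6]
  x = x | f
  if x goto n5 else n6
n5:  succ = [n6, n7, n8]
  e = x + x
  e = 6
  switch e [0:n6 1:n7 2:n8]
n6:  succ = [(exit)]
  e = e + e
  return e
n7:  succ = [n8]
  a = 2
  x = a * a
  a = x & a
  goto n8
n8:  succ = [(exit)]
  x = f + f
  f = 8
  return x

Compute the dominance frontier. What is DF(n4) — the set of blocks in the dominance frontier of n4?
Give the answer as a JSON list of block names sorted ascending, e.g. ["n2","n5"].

idom tree: n1←n0 n2←n0 n3←n2 n4←n2 n5←n4 n6←n2 n7←n0 n8←n0
Dom at joins:
  n2: preds {n0,n3}: {n0} ∩ {n0,n2,n3} = {n0}; idom=n0
  n4: preds {n2,n3}: {n0,n2} ∩ {n0,n2,n3} = {n0,n2}; idom=n2
  n6: preds {n3,n4,n5}: {n0,n2,n3} ∩ {n0,n2,n4} ∩ {n0,n2,n4,n5} = {n0,n2}; idom=n2
  n7: preds {n0,n1,n5}: {n0} ∩ {n0,n1} ∩ {n0,n2,n4,n5} = {n0}; idom=n0
  n8: preds {n5,n7}: {n0,n2,n4,n5} ∩ {n0,n7} = {n0}; idom=n0

Frontier:
  n2←n0: walk · to n0
  n2←n3: walk n3→n2 to n0
  n4←n2: walk · to n2
  n4←n3: walk n3 to n2
  n6←n3: walk n3 to n2
  n6←n4: walk n4 to n2
  n6←n5: walk n5→n4 to n2
  n7←n0: walk · to n0
  n7←n1: walk n1 to n0
  n7←n5: walk n5→n4→n2 to n0
  n8←n5: walk n5→n4→n2 to n0
  n8←n7: walk n7 to n0
  n0 → ∅
  n1 → {n7}
  n2 → {n2,n7,n8}
  n3 → {n2,n4,n6}
  n4 → {n6,n7,n8}
  n5 → {n6,n7,n8}
  n6 → ∅
  n7 → {n8}
  n8 → ∅

DF(n4) = ["n6", "n7", "n8"]

Answer: ["n6", "n7", "n8"]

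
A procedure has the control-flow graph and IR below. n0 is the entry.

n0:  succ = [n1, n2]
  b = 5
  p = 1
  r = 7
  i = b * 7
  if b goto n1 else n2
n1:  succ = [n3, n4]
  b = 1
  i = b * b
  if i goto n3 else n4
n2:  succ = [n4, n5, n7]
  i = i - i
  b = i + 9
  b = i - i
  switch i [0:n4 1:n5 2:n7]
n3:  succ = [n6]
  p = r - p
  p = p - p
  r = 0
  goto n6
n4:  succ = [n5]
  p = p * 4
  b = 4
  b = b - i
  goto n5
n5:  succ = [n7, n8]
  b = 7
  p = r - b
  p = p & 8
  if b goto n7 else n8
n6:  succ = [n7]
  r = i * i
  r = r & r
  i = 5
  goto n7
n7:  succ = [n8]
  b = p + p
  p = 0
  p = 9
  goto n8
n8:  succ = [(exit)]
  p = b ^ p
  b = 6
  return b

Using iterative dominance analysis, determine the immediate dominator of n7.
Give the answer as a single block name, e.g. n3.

Answer: n0

Derivation:
idom tree: n1←n0 n2←n0 n3←n1 n4←n0 n5←n0 n6←n3 n7←n0 n8←n0
Join-block Dom:
  n4: preds {n1,n2}: {n0,n1} ∩ {n0,n2} = {n0}; idom=n0
  n5: preds {n2,n4}: {n0,n2} ∩ {n0,n4} = {n0}; idom=n0
  n7: preds {n2,n5,n6}: {n0,n2} ∩ {n0,n5} ∩ {n0,n1,n3,n6} = {n0}; idom=n0
  n8: preds {n5,n7}: {n0,n5} ∩ {n0,n7} = {n0}; idom=n0

idom(n7) = n0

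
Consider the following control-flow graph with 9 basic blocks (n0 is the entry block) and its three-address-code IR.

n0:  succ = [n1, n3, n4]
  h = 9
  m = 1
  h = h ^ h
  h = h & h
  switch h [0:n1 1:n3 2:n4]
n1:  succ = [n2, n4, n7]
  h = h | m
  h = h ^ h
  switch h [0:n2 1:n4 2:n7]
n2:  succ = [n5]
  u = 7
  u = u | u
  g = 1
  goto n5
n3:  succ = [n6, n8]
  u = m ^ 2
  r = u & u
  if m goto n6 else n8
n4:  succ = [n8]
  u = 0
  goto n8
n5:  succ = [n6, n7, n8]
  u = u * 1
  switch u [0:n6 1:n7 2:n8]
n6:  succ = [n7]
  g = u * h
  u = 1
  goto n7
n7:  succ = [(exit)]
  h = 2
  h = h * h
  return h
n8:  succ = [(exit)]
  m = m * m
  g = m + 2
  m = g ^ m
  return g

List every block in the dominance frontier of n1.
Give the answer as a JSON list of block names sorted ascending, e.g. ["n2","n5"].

Answer: ["n4", "n6", "n7", "n8"]

Derivation:
idom tree: n1←n0 n2←n1 n3←n0 n4←n0 n5←n2 n6←n0 n7←n0 n8←n0
Dom∩ at merges:
  n4: preds {n0,n1}: {n0} ∩ {n0,n1} = {n0}; idom=n0
  n6: preds {n3,n5}: {n0,n3} ∩ {n0,n1,n2,n5} = {n0}; idom=n0
  n7: preds {n1,n5,n6}: {n0,n1} ∩ {n0,n1,n2,n5} ∩ {n0,n6} = {n0}; idom=n0
  n8: preds {n3,n4,n5}: {n0,n3} ∩ {n0,n4} ∩ {n0,n1,n2,n5} = {n0}; idom=n0

DF derivation:
  n4←n0: walk · to n0
  n4←n1: walk n1 to n0
  n6←n3: walk n3 to n0
  n6←n5: walk n5→n2→n1 to n0
  n7←n1: walk n1 to n0
  n7←n5: walk n5→n2→n1 to n0
  n7←n6: walk n6 to n0
  n8←n3: walk n3 to n0
  n8←n4: walk n4 to n0
  n8←n5: walk n5→n2→n1 to n0
  n0: DF=∅
  n1: DF={n4,n6,n7,n8}
  n2: DF={n6,n7,n8}
  n3: DF={n6,n8}
  n4: DF={n8}
  n5: DF={n6,n7,n8}
  n6: DF={n7}
  n7: DF=∅
  n8: DF=∅

DF(n1) = ["n4", "n6", "n7", "n8"]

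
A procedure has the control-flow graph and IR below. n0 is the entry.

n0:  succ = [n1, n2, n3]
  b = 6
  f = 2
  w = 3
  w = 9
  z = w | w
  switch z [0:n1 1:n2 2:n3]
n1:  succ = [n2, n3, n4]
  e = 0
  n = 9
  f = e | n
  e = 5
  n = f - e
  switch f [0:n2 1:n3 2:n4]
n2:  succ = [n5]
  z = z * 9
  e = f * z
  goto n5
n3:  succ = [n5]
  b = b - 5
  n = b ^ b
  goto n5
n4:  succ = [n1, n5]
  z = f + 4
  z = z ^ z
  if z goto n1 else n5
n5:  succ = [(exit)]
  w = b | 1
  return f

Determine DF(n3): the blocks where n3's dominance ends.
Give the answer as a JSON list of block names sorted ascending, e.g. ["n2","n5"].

idom tree: n1←n0 n2←n0 n3←n0 n4←n1 n5←n0
Dom∩ at merges:
  n1: preds {n0,n4}: {n0} ∩ {n0,n1,n4} = {n0}; idom=n0
  n2: preds {n0,n1}: {n0} ∩ {n0,n1} = {n0}; idom=n0
  n3: preds {n0,n1}: {n0} ∩ {n0,n1} = {n0}; idom=n0
  n5: preds {n2,n3,n4}: {n0,n2} ∩ {n0,n3} ∩ {n0,n1,n4} = {n0}; idom=n0

Frontier:
  n1←n0: walk · to n0
  n1←n4: walk n4→n1 to n0
  n2←n0: walk · to n0
  n2←n1: walk n1 to n0
  n3←n0: walk · to n0
  n3←n1: walk n1 to n0
  n5←n2: walk n2 to n0
  n5←n3: walk n3 to n0
  n5←n4: walk n4→n1 to n0
  n0 → ∅
  n1 → {n1,n2,n3,n5}
  n2 → {n5}
  n3 → {n5}
  n4 → {n1,n5}
  n5 → ∅

DF(n3) = ["n5"]

Answer: ["n5"]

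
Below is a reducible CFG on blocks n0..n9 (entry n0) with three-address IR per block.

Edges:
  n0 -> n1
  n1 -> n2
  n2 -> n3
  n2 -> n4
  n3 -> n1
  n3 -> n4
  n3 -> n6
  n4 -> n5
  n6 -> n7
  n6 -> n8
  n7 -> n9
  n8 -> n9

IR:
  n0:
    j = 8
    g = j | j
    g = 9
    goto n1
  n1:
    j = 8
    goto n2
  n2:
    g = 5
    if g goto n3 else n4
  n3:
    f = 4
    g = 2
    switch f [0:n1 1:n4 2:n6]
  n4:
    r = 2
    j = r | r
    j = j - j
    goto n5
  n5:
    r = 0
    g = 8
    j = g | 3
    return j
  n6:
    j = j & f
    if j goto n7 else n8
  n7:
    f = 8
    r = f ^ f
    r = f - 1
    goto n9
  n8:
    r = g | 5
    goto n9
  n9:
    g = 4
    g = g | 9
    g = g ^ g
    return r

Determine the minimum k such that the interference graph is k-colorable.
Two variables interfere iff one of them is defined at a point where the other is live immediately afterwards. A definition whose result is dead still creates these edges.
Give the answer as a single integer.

Block summaries:
  n0 def {g,j} use ∅
  n1 def {j} use ∅
  n2 def {g} use ∅
  n3 def {f,g} use ∅
  n4 def {j,r} use ∅
  n5 def {g,j,r} use ∅
  n6 def {j} use {f,j}
  n7 def {f,r} use ∅
  n8 def {r} use {g}
  n9 def {g} use {r}

Live sets:
  n0 li=∅ lo=∅
  n1 li=∅ lo={j}
  n2 li={j} lo={j}
  n3 li={j} lo={f,g,j}
  n4 li=∅ lo=∅
  n5 li=∅ lo=∅
  n6 li={f,g,j} lo={g}
  n7 li=∅ lo={r}
  n8 li={g} lo={r}
  n9 li={r} lo=∅

Interference:
  f: {g,j,r}
  g: {f,j,r}
  j: {f,g}
  r: {f,g}

Chromatic number:
  lower bound: {f,g,j} mutually conflict ⇒ χ ≥ 3
  assign f→R0 g→R1 j→R2 r→R2 — no edge inside a register ⇒ χ ≤ 3
  χ = 3

Answer: 3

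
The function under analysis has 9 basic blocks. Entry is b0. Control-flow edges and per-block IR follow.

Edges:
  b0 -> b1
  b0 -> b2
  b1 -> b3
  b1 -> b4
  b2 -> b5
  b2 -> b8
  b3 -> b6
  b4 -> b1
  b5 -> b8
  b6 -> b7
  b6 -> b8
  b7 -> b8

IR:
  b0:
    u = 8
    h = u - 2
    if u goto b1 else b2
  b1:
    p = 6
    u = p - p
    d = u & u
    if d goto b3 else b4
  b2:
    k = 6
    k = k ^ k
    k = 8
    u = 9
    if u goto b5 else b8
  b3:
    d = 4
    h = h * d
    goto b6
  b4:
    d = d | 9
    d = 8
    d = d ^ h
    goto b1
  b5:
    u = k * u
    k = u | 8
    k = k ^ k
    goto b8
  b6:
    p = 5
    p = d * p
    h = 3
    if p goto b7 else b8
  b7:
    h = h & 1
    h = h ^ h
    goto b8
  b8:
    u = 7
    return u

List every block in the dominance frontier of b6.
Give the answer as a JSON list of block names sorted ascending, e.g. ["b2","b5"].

idom tree: b1←b0 b2←b0 b3←b1 b4←b1 b5←b2 b6←b3 b7←b6 b8←b0
Dom at joins:
  b1: preds {b0,b4}: {b0} ∩ {b0,b1,b4} = {b0}; idom=b0
  b8: preds {b2,b5,b6,b7}: {b0,b2} ∩ {b0,b2,b5} ∩ {b0,b1,b3,b6} ∩ {b0,b1,b3,b6,b7} = {b0}; idom=b0

DF derivation:
  b1←b0: walk · to b0
  b1←b4: walk b4→b1 to b0
  b8←b2: walk b2 to b0
  b8←b5: walk b5→b2 to b0
  b8←b6: walk b6→b3→b1 to b0
  b8←b7: walk b7→b6→b3→b1 to b0
  b0 → ∅
  b1 → {b1,b8}
  b2 → {b8}
  b3 → {b8}
  b4 → {b1}
  b5 → {b8}
  b6 → {b8}
  b7 → {b8}
  b8 → ∅

DF(b6) = ["b8"]

Answer: ["b8"]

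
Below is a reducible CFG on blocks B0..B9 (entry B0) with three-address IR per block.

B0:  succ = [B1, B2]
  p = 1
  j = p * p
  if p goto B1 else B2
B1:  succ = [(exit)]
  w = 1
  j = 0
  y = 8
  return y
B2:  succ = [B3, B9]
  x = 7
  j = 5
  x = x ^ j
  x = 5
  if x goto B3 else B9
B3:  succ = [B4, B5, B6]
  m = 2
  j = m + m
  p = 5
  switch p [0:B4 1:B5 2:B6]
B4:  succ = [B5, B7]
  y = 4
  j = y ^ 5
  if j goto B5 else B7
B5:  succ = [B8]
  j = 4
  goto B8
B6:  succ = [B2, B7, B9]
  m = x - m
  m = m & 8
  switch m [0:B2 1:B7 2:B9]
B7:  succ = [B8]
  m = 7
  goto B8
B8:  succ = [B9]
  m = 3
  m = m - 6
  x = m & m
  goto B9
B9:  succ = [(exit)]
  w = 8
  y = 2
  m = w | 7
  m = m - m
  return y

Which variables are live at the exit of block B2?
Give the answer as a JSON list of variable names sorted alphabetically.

Block summaries:
  B0 def {j,p} use ∅
  B1 def {j,w,y} use ∅
  B2 def {j,x} use ∅
  B3 def {j,m,p} use ∅
  B4 def {j,y} use ∅
  B5 def {j} use ∅
  B6 def {m} use {m,x}
  B7 def {m} use ∅
  B8 def {m,x} use ∅
  B9 def {m,w,y} use ∅

Liveness:
  live B0: ∅→∅
  live B1: ∅→∅
  live B2: ∅→{x}
  live B3: {x}→{m,x}
  live B4: ∅→∅
  live B5: ∅→∅
  live B6: {m,x}→∅
  live B7: ∅→∅
  live B8: ∅→∅
  live B9: ∅→∅

live-out(B2) = ["x"]

Answer: ["x"]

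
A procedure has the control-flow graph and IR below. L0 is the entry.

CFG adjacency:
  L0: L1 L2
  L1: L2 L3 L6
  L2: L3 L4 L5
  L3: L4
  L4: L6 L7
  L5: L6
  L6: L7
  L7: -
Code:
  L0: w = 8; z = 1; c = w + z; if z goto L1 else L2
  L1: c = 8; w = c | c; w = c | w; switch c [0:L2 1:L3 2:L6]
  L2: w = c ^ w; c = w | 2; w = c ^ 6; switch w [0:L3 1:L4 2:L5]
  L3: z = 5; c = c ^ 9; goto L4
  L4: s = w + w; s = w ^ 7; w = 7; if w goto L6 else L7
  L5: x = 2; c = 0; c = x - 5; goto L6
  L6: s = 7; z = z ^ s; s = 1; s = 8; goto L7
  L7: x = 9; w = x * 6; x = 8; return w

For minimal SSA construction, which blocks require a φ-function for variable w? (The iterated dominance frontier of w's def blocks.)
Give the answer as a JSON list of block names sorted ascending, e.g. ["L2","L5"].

idom tree: L1←L0 L2←L0 L3←L0 L4←L0 L5←L2 L6←L0 L7←L0
Dom at joins:
  L2: preds {L0,L1}: {L0} ∩ {L0,L1} = {L0}; idom=L0
  L3: preds {L1,L2}: {L0,L1} ∩ {L0,L2} = {L0}; idom=L0
  L4: preds {L2,L3}: {L0,L2} ∩ {L0,L3} = {L0}; idom=L0
  L6: preds {L1,L4,L5}: {L0,L1} ∩ {L0,L4} ∩ {L0,L2,L5} = {L0}; idom=L0
  L7: preds {L4,L6}: {L0,L4} ∩ {L0,L6} = {L0}; idom=L0

DF walk-up:
  L2←L0: walk · to L0
  L2←L1: walk L1 to L0
  L3←L1: walk L1 to L0
  L3←L2: walk L2 to L0
  L4←L2: walk L2 to L0
  L4←L3: walk L3 to L0
  L6←L1: walk L1 to L0
  L6←L4: walk L4 to L0
  L6←L5: walk L5→L2 to L0
  L7←L4: walk L4 to L0
  L7←L6: walk L6 to L0
  DF(L0)=∅
  DF(L1)={L2,L3,L6}
  DF(L2)={L3,L4,L6}
  DF(L3)={L4}
  DF(L4)={L6,L7}
  DF(L5)={L6}
  DF(L6)={L7}
  DF(L7)=∅

φ for w: defs {L0,L1,L2,L4,L7}
  DF⁺ = {L2,L3,L4,L6,L7}

Answer: ["L2", "L3", "L4", "L6", "L7"]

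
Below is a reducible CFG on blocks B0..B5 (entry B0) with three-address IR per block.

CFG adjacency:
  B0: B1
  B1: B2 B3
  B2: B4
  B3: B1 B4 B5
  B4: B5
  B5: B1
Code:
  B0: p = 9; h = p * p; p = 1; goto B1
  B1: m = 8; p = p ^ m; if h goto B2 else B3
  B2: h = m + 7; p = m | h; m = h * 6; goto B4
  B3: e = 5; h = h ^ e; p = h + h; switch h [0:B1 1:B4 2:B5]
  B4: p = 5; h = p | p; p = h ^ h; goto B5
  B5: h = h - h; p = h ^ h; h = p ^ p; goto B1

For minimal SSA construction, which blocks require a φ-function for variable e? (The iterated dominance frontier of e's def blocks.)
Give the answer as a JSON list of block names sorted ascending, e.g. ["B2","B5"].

idom tree: B1←B0 B2←B1 B3←B1 B4←B1 B5←B1
Dom at joins:
  B1: preds {B0,B3,B5}: {B0} ∩ {B0,B1,B3} ∩ {B0,B1,B5} = {B0}; idom=B0
  B4: preds {B2,B3}: {B0,B1,B2} ∩ {B0,B1,B3} = {B0,B1}; idom=B1
  B5: preds {B3,B4}: {B0,B1,B3} ∩ {B0,B1,B4} = {B0,B1}; idom=B1

DF derivation:
  join B1 pred B0: · stop@B0
  join B1 pred B3: B3→B1 stop@B0
  join B1 pred B5: B5→B1 stop@B0
  join B4 pred B2: B2 stop@B1
  join B4 pred B3: B3 stop@B1
  join B5 pred B3: B3 stop@B1
  join B5 pred B4: B4 stop@B1
  DF(B0)=∅
  DF(B1)={B1}
  DF(B2)={B4}
  DF(B3)={B1,B4,B5}
  DF(B4)={B5}
  DF(B5)={B1}

φ for e: defs {B3}
  DF⁺ = {B1,B4,B5}

Answer: ["B1", "B4", "B5"]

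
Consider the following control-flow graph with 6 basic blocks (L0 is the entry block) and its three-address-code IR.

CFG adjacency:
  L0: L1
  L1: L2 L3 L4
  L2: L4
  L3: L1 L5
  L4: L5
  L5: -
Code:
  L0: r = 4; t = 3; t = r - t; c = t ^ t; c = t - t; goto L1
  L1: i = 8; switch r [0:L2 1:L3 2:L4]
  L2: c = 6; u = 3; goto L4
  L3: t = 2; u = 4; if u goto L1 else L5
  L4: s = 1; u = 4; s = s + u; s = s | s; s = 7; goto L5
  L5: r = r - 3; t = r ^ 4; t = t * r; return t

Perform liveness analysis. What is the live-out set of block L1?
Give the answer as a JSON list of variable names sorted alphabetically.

Block summaries:
  L0 def {c,r,t} use ∅
  L1 def {i} use {r}
  L2 def {c,u} use ∅
  L3 def {t,u} use ∅
  L4 def {s,u} use ∅
  L5 def {r,t} use {r}

Liveness:
  live L0: ∅→{r}
  live L1: {r}→{r}
  live L2: {r}→{r}
  live L3: {r}→{r}
  live L4: {r}→{r}
  live L5: {r}→∅

live-out(L1) = ["r"]

Answer: ["r"]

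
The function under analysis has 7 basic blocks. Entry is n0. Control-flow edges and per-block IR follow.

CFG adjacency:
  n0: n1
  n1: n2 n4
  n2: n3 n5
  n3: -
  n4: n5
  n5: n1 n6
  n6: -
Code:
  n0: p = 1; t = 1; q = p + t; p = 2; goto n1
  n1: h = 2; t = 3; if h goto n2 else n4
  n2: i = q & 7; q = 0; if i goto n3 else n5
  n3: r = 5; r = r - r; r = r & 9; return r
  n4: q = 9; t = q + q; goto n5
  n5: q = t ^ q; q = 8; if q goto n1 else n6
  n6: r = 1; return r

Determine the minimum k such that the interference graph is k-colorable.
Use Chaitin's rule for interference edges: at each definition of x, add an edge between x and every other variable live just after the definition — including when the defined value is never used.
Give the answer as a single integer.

Answer: 3

Analysis:
def/use:
  n0: def={p,q,t} ue=∅
  n1: def={h,t} ue=∅
  n2: def={i,q} ue={q}
  n3: def={r} ue=∅
  n4: def={q,t} ue=∅
  n5: def={q} ue={q,t}
  n6: def={r} ue=∅

Liveness:
  n0 li=∅ lo={q}
  n1 li={q} lo={q,t}
  n2 li={q,t} lo={q,t}
  n3 li=∅ lo=∅
  n4 li=∅ lo={q,t}
  n5 li={q,t} lo={q}
  n6 li=∅ lo=∅

Interfere edges:
  h — {q,t}
  i — {q,t}
  p — {q,t}
  q — {h,i,p,t}
  r — ∅
  t — {h,i,p,q}

Colouring:
  lower bound: {h,q,t} mutually conflict ⇒ χ ≥ 3
  assign h→c2 i→c2 p→c2 q→c0 r→c0 t→c1 — no edge inside a register ⇒ χ ≤ 3
  χ = 3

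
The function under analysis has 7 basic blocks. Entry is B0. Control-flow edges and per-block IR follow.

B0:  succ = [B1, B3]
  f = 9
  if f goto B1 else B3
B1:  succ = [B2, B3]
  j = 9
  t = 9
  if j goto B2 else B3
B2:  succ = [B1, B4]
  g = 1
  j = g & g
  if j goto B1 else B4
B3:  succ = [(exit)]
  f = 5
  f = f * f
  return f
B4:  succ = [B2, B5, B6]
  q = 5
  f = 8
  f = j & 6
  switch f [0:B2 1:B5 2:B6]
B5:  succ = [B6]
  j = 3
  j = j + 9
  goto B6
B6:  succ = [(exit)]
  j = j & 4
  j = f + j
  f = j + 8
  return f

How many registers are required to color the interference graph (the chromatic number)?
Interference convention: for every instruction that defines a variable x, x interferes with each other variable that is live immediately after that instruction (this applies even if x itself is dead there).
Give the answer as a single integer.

def/use:
  B0: def={f} ue=∅
  B1: def={j,t} ue=∅
  B2: def={g,j} ue=∅
  B3: def={f} ue=∅
  B4: def={f,q} ue={j}
  B5: def={j} ue=∅
  B6: def={f,j} ue={f,j}

Liveness:
  B0 li=∅ lo=∅
  B1 li=∅ lo=∅
  B2 li=∅ lo={j}
  B3 li=∅ lo=∅
  B4 li={j} lo={f,j}
  B5 li={f} lo={f,j}
  B6 li={f,j} lo=∅

Interference:
  f — {j}
  g — ∅
  j — {f,q,t}
  q — {j}
  t — {j}

Chromatic number:
  lower bound: {f,j} mutually conflict ⇒ χ ≥ 2
  2-colouring: R0={g,j}  R1={f,q,t}
  χ = 2

Answer: 2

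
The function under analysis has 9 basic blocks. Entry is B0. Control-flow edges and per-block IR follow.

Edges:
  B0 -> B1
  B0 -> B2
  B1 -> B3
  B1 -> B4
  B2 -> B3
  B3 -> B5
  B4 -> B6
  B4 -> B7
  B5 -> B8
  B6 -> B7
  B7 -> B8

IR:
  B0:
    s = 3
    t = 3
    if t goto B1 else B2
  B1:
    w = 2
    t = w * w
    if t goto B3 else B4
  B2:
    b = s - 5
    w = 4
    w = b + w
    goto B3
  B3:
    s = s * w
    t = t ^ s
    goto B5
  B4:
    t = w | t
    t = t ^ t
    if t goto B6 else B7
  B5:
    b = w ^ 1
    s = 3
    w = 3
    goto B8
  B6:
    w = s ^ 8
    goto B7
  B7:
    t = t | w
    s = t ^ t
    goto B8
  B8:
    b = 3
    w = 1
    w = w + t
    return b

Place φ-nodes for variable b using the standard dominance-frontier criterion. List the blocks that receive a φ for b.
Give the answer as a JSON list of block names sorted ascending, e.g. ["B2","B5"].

idom tree: B1←B0 B2←B0 B3←B0 B4←B1 B5←B3 B6←B4 B7←B4 B8←B0
Join-block Dom:
  B3: preds {B1,B2}: {B0,B1} ∩ {B0,B2} = {B0}; idom=B0
  B7: preds {B4,B6}: {B0,B1,B4} ∩ {B0,B1,B4,B6} = {B0,B1,B4}; idom=B4
  B8: preds {B5,B7}: {B0,B3,B5} ∩ {B0,B1,B4,B7} = {B0}; idom=B0

Frontier:
  join B3 pred B1: B1 stop@B0
  join B3 pred B2: B2 stop@B0
  join B7 pred B4: · stop@B4
  join B7 pred B6: B6 stop@B4
  join B8 pred B5: B5→B3 stop@B0
  join B8 pred B7: B7→B4→B1 stop@B0
  B0 → ∅
  B1 → {B3,B8}
  B2 → {B3}
  B3 → {B8}
  B4 → {B8}
  B5 → {B8}
  B6 → {B7}
  B7 → {B8}
  B8 → ∅

φ for b: defs {B2,B5,B8}
  DF⁺ = {B3,B8}

Answer: ["B3", "B8"]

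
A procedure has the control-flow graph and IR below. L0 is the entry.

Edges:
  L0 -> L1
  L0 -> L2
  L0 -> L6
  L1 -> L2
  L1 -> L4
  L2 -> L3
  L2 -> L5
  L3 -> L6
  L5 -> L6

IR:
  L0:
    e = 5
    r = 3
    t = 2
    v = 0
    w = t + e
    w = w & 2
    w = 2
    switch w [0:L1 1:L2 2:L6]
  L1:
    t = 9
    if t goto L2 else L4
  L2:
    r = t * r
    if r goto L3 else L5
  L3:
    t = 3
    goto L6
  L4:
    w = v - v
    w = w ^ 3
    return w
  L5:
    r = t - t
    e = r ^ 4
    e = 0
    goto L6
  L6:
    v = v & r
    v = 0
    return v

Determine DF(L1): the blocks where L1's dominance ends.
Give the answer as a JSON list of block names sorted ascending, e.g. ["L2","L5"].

idom tree: L1←L0 L2←L0 L3←L2 L4←L1 L5←L2 L6←L0
Dom∩ at merges:
  L2: preds {L0,L1}: {L0} ∩ {L0,L1} = {L0}; idom=L0
  L6: preds {L0,L3,L5}: {L0} ∩ {L0,L2,L3} ∩ {L0,L2,L5} = {L0}; idom=L0

DF derivation:
  join L2 pred L0: · stop@L0
  join L2 pred L1: L1 stop@L0
  join L6 pred L0: · stop@L0
  join L6 pred L3: L3→L2 stop@L0
  join L6 pred L5: L5→L2 stop@L0
  DF(L0)=∅
  DF(L1)={L2}
  DF(L2)={L6}
  DF(L3)={L6}
  DF(L4)=∅
  DF(L5)={L6}
  DF(L6)=∅

DF(L1) = ["L2"]

Answer: ["L2"]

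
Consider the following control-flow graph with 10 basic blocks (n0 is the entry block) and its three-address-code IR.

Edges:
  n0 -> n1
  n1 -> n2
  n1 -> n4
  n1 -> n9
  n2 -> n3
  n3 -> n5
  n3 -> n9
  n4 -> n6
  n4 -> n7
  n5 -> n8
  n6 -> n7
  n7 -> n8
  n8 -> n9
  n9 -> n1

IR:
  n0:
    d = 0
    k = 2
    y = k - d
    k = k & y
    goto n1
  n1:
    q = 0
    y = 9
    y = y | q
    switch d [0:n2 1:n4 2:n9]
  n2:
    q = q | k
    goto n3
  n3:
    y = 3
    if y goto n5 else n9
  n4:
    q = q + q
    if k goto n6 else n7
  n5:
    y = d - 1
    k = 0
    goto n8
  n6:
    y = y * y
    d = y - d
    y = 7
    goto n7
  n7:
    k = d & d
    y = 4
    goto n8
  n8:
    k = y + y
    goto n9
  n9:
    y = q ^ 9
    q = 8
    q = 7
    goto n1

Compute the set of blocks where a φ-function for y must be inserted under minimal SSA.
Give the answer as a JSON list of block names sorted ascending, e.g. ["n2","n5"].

Answer: ["n1", "n7", "n8", "n9"]

Working:
idom tree: n1←n0 n2←n1 n3←n2 n4←n1 n5←n3 n6←n4 n7←n4 n8←n1 n9←n1
Join-block Dom:
  n1: preds {n0,n9}: {n0} ∩ {n0,n1,n9} = {n0}; idom=n0
  n7: preds {n4,n6}: {n0,n1,n4} ∩ {n0,n1,n4,n6} = {n0,n1,n4}; idom=n4
  n8: preds {n5,n7}: {n0,n1,n2,n3,n5} ∩ {n0,n1,n4,n7} = {n0,n1}; idom=n1
  n9: preds {n1,n3,n8}: {n0,n1} ∩ {n0,n1,n2,n3} ∩ {n0,n1,n8} = {n0,n1}; idom=n1

Frontier:
  n1←n0: walk · to n0
  n1←n9: walk n9→n1 to n0
  n7←n4: walk · to n4
  n7←n6: walk n6 to n4
  n8←n5: walk n5→n3→n2 to n1
  n8←n7: walk n7→n4 to n1
  n9←n1: walk · to n1
  n9←n3: walk n3→n2 to n1
  n9←n8: walk n8 to n1
  DF(n0)=∅
  DF(n1)={n1}
  DF(n2)={n8,n9}
  DF(n3)={n8,n9}
  DF(n4)={n8}
  DF(n5)={n8}
  DF(n6)={n7}
  DF(n7)={n8}
  DF(n8)={n9}
  DF(n9)={n1}

φ for y: defs {n0,n1,n3,n5,n6,n7,n9}
  DF⁺ = {n1,n7,n8,n9}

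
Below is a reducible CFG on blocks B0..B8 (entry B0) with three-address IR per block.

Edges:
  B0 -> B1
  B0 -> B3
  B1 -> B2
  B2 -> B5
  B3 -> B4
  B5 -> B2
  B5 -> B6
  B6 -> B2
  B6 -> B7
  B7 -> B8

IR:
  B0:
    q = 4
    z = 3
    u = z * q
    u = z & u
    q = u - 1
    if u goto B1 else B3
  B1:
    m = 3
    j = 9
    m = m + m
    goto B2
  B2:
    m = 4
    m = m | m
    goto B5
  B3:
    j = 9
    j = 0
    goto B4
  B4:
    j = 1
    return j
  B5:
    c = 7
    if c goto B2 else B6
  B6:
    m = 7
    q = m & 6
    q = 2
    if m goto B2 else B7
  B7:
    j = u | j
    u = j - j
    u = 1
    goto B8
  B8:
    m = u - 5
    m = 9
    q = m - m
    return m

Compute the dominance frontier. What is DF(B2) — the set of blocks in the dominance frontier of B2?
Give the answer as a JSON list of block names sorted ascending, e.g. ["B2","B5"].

idom tree: B1←B0 B2←B1 B3←B0 B4←B3 B5←B2 B6←B5 B7←B6 B8←B7
Dom at joins:
  B2: preds {B1,B5,B6}: {B0,B1} ∩ {B0,B1,B2,B5} ∩ {B0,B1,B2,B5,B6} = {B0,B1}; idom=B1

DF derivation:
  join B2 pred B1: · stop@B1
  join B2 pred B5: B5→B2 stop@B1
  join B2 pred B6: B6→B5→B2 stop@B1
  B0: DF=∅
  B1: DF=∅
  B2: DF={B2}
  B3: DF=∅
  B4: DF=∅
  B5: DF={B2}
  B6: DF={B2}
  B7: DF=∅
  B8: DF=∅

DF(B2) = ["B2"]

Answer: ["B2"]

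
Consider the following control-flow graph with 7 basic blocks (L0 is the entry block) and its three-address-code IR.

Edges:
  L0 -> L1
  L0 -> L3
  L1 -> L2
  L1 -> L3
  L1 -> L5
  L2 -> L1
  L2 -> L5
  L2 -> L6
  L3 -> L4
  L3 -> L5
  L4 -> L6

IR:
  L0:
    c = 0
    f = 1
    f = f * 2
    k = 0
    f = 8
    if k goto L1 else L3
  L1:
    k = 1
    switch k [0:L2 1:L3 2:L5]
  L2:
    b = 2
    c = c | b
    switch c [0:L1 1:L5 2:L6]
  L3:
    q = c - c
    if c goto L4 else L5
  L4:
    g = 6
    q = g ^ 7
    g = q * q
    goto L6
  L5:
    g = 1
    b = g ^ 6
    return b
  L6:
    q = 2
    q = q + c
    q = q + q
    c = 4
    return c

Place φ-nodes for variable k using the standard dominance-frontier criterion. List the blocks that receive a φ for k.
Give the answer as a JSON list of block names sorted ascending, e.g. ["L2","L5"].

Answer: ["L1", "L3", "L5", "L6"]

Derivation:
idom tree: L1←L0 L2←L1 L3←L0 L4←L3 L5←L0 L6←L0
Join-block Dom:
  L1: preds {L0,L2}: {L0} ∩ {L0,L1,L2} = {L0}; idom=L0
  L3: preds {L0,L1}: {L0} ∩ {L0,L1} = {L0}; idom=L0
  L5: preds {L1,L2,L3}: {L0,L1} ∩ {L0,L1,L2} ∩ {L0,L3} = {L0}; idom=L0
  L6: preds {L2,L4}: {L0,L1,L2} ∩ {L0,L3,L4} = {L0}; idom=L0

DF derivation:
  L1←L0: walk · to L0
  L1←L2: walk L2→L1 to L0
  L3←L0: walk · to L0
  L3←L1: walk L1 to L0
  L5←L1: walk L1 to L0
  L5←L2: walk L2→L1 to L0
  L5←L3: walk L3 to L0
  L6←L2: walk L2→L1 to L0
  L6←L4: walk L4→L3 to L0
  L0: DF=∅
  L1: DF={L1,L3,L5,L6}
  L2: DF={L1,L5,L6}
  L3: DF={L5,L6}
  L4: DF={L6}
  L5: DF=∅
  L6: DF=∅

φ for k: defs {L0,L1}
  DF⁺ = {L1,L3,L5,L6}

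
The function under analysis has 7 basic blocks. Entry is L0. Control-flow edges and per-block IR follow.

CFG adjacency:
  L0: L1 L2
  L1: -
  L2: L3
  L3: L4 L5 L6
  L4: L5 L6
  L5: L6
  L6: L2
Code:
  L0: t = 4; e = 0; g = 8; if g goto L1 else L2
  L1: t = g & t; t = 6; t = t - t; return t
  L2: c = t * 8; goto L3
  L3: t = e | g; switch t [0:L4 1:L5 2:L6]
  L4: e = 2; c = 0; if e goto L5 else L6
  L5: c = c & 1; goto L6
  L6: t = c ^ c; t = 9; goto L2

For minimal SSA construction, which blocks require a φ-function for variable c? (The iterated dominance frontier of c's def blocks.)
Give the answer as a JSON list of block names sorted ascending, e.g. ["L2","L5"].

Answer: ["L2", "L5", "L6"]

Derivation:
idom tree: L1←L0 L2←L0 L3←L2 L4←L3 L5←L3 L6←L3
Join-block Dom:
  L2: preds {L0,L6}: {L0} ∩ {L0,L2,L3,L6} = {L0}; idom=L0
  L5: preds {L3,L4}: {L0,L2,L3} ∩ {L0,L2,L3,L4} = {L0,L2,L3}; idom=L3
  L6: preds {L3,L4,L5}: {L0,L2,L3} ∩ {L0,L2,L3,L4} ∩ {L0,L2,L3,L5} = {L0,L2,L3}; idom=L3

Frontier:
  L2←L0: walk · to L0
  L2←L6: walk L6→L3→L2 to L0
  L5←L3: walk · to L3
  L5←L4: walk L4 to L3
  L6←L3: walk · to L3
  L6←L4: walk L4 to L3
  L6←L5: walk L5 to L3
  L0 → ∅
  L1 → ∅
  L2 → {L2}
  L3 → {L2}
  L4 → {L5,L6}
  L5 → {L6}
  L6 → {L2}

φ for c: defs {L2,L4,L5}
  DF⁺ = {L2,L5,L6}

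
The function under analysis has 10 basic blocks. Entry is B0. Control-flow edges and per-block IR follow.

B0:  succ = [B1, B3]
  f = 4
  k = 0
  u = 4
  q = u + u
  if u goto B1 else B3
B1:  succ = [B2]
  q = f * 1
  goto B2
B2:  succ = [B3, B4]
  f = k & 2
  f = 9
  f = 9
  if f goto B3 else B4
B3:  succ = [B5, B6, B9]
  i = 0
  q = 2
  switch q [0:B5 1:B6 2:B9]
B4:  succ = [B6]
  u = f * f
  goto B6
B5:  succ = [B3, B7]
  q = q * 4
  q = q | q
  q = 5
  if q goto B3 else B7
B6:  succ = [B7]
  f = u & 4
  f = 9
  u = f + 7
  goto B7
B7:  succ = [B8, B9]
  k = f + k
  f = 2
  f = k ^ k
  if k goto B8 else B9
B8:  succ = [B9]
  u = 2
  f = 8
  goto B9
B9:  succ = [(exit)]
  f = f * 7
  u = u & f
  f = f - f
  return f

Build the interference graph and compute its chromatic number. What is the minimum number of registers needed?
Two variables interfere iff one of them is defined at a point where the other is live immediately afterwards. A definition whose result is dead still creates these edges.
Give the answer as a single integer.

def/use:
  B0 def {f,k,q,u} use ∅
  B1 def {q} use {f}
  B2 def {f} use {k}
  B3 def {i,q} use ∅
  B4 def {u} use {f}
  B5 def {q} use {q}
  B6 def {f,u} use {u}
  B7 def {f,k} use {f,k}
  B8 def {f,u} use ∅
  B9 def {f,u} use {f,u}

Backward fixpoint:
  B0: in=∅ out={f,k,u}
  B1: in={f,k,u} out={k,u}
  B2: in={k,u} out={f,k,u}
  B3: in={f,k,u} out={f,k,q,u}
  B4: in={f,k} out={k,u}
  B5: in={f,k,q,u} out={f,k,u}
  B6: in={k,u} out={f,k,u}
  B7: in={f,k,u} out={f,u}
  B8: in=∅ out={f,u}
  B9: in={f,u} out=∅

Interfere edges:
  f↔{i,k,q,u}
  i↔{f,k,u}
  k↔{f,i,q,u}
  q↔{f,k,u}
  u↔{f,i,k,q}

Chromatic number:
  clique {f,i,k,u} ⇒ need ≥ 4
  assign f→r0 i→r3 k→r1 q→r3 u→r2 — no edge inside a register ⇒ χ ≤ 4
  χ = 4

Answer: 4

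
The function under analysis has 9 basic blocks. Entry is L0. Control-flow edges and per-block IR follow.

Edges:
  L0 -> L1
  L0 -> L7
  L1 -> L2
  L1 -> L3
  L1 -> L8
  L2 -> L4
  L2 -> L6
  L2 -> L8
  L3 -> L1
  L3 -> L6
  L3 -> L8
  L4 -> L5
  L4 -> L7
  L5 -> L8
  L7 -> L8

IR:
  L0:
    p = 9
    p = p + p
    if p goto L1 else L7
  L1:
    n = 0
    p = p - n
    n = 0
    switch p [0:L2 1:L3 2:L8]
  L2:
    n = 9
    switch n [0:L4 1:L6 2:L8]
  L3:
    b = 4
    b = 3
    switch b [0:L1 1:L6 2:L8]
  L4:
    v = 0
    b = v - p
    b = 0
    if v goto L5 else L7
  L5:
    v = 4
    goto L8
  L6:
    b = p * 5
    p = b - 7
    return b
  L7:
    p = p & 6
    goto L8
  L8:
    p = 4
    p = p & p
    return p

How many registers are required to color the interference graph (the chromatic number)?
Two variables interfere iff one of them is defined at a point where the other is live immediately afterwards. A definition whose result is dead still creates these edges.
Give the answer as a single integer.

Answer: 3

Analysis:
Per-block:
  L0: {p} / ∅
  L1: {n,p} / {p}
  L2: {n} / ∅
  L3: {b} / ∅
  L4: {b,v} / {p}
  L5: {v} / ∅
  L6: {b,p} / {p}
  L7: {p} / {p}
  L8: {p} / ∅

Live sets:
  L0: in=∅ out={p}
  L1: in={p} out={p}
  L2: in={p} out={p}
  L3: in={p} out={p}
  L4: in={p} out={p}
  L5: in=∅ out=∅
  L6: in={p} out=∅
  L7: in={p} out=∅
  L8: in=∅ out=∅

Conflict graph:
  b — {p,v}
  n — {p}
  p — {b,n,v}
  v — {b,p}

Colouring:
  clique {b,p,v} ⇒ need ≥ 3
  assign b→c1 n→c1 p→c0 v→c2 — no edge inside a register ⇒ χ ≤ 3
  χ = 3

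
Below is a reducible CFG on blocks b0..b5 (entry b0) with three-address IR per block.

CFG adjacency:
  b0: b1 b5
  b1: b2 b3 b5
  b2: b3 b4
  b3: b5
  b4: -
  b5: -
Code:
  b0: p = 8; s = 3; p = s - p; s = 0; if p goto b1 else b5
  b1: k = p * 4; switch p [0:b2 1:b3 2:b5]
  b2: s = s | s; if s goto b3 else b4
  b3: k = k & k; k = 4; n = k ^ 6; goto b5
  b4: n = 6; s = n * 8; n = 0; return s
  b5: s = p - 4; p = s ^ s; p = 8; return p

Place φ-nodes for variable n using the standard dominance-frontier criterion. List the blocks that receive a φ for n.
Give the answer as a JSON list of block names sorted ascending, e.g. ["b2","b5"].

Answer: ["b5"]

Derivation:
idom tree: b1←b0 b2←b1 b3←b1 b4←b2 b5←b0
Dom at joins:
  b3: preds {b1,b2}: {b0,b1} ∩ {b0,b1,b2} = {b0,b1}; idom=b1
  b5: preds {b0,b1,b3}: {b0} ∩ {b0,b1} ∩ {b0,b1,b3} = {b0}; idom=b0

Frontier:
  b3←b1: walk · to b1
  b3←b2: walk b2 to b1
  b5←b0: walk · to b0
  b5←b1: walk b1 to b0
  b5←b3: walk b3→b1 to b0
  b0: DF=∅
  b1: DF={b5}
  b2: DF={b3}
  b3: DF={b5}
  b4: DF=∅
  b5: DF=∅

φ for n: defs {b3,b4}
  DF⁺ = {b5}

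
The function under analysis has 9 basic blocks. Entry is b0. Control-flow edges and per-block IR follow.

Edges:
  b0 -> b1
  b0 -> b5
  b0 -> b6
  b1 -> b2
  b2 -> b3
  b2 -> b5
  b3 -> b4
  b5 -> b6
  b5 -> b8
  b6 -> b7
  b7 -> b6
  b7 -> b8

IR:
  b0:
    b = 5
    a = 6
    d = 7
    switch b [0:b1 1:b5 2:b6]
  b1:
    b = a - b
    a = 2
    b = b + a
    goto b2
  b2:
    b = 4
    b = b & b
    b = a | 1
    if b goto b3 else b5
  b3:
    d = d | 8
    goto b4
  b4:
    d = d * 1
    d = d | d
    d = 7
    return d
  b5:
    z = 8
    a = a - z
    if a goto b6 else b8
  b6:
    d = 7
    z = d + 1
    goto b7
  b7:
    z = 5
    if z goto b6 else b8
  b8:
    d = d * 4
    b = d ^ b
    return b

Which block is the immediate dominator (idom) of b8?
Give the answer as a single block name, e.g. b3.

Answer: b0

Working:
idom tree: b1←b0 b2←b1 b3←b2 b4←b3 b5←b0 b6←b0 b7←b6 b8←b0
Join-block Dom:
  b5: preds {b0,b2}: {b0} ∩ {b0,b1,b2} = {b0}; idom=b0
  b6: preds {b0,b5,b7}: {b0} ∩ {b0,b5} ∩ {b0,b6,b7} = {b0}; idom=b0
  b8: preds {b5,b7}: {b0,b5} ∩ {b0,b6,b7} = {b0}; idom=b0

idom(b8) = b0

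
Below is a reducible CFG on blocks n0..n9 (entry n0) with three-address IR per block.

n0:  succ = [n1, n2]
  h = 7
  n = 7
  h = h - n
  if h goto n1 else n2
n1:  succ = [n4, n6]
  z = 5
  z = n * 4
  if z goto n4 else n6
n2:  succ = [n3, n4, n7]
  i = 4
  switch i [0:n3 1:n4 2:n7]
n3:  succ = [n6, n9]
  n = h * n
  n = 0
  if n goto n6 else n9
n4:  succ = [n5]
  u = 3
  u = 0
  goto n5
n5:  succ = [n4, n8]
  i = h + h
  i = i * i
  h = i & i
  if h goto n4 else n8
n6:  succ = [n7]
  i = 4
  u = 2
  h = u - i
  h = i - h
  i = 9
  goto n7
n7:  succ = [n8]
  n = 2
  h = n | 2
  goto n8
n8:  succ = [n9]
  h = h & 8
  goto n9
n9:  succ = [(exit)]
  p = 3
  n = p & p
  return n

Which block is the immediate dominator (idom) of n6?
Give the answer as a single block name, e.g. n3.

idom tree: n1←n0 n2←n0 n3←n2 n4←n0 n5←n4 n6←n0 n7←n0 n8←n0 n9←n0
Dom at joins:
  n4: preds {n1,n2,n5}: {n0,n1} ∩ {n0,n2} ∩ {n0,n4,n5} = {n0}; idom=n0
  n6: preds {n1,n3}: {n0,n1} ∩ {n0,n2,n3} = {n0}; idom=n0
  n7: preds {n2,n6}: {n0,n2} ∩ {n0,n6} = {n0}; idom=n0
  n8: preds {n5,n7}: {n0,n4,n5} ∩ {n0,n7} = {n0}; idom=n0
  n9: preds {n3,n8}: {n0,n2,n3} ∩ {n0,n8} = {n0}; idom=n0

idom(n6) = n0

Answer: n0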